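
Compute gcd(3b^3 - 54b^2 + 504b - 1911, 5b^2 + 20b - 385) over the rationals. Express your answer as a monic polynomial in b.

Apply the Euclidean algorithm:
  3b^3 - 54b^2 + 504b - 1911 = ((3/5)b - 66/5)(5b^2 + 20b - 385) + (999b - 6993)
  5b^2 + 20b - 385 = ((5/999)b + 55/999)(999b - 6993) + (0)
Last nonzero remainder: 999b - 6993. Dividing through by 999 gives the monic gcd b - 7.

b - 7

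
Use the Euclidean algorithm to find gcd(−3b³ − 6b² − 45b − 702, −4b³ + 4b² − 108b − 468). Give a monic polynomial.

b² − 4b + 39

By polynomial division,
  −3b³ − 6b² − 45b − 702 = (3/4)(−4b³ + 4b² − 108b − 468) + (−9b² + 36b − 351)
  −4b³ + 4b² − 108b − 468 = ((4/9)b + 4/3)(−9b² + 36b − 351) + (0)
Last nonzero remainder: −9b² + 36b − 351. Dividing through by −9 gives the monic gcd b² − 4b + 39.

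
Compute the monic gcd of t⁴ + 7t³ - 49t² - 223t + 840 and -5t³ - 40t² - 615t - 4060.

t + 7

Repeated division with remainder:
  t⁴ + 7t³ - 49t² - 223t + 840 = (-(1/5)t + 1/5)(-5t³ - 40t² - 615t - 4060) + (-164t² - 912t + 1652)
  -5t³ - 40t² - 615t - 4060 = ((5/164)t + 125/1681)(-164t² - 912t + 1652) + (-(1004480/1681)t - 7031360/1681)
  -164t² - 912t + 1652 = ((68921/251120)t - 99179/251120)(-(1004480/1681)t - 7031360/1681) + (0)
Last nonzero remainder: -(1004480/1681)t - 7031360/1681. Dividing through by -1004480/1681 gives the monic gcd t + 7.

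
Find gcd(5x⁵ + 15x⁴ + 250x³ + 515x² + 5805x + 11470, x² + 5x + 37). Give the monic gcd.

By polynomial division,
  5x⁵ + 15x⁴ + 250x³ + 515x² + 5805x + 11470 = (5x³ - 10x² + 115x + 310)(x² + 5x + 37) + (0)
The last nonzero remainder x² + 5x + 37 is already monic.

x² + 5x + 37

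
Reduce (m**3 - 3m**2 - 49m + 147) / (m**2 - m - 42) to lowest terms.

(m**2 + 4m - 21)/(m + 6)

Euclidean algorithm in ℚ[m]:
  m**3 - 3m**2 - 49m + 147 = (m - 2)(m**2 - m - 42) + (-9m + 63)
  m**2 - m - 42 = (-(1/9)m - 2/3)(-9m + 63) + (0)
Last nonzero remainder: -9m + 63. Dividing through by -9 gives the monic gcd m - 7.
Cancel m - 7 from numerator and denominator to get the reduced form.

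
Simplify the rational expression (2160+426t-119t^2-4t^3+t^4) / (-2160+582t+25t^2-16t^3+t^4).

(30+13t+t^2)/(-30+t+t^2)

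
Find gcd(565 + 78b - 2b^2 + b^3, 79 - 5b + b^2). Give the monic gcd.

1

Repeated division with remainder:
  b^3 - 2b^2 + 78b + 565 = (b + 3)(b^2 - 5b + 79) + (14b + 328)
  b^2 - 5b + 79 = ((1/14)b - 199/98)(14b + 328) + (36507/49)
  14b + 328 = ((686/36507)b + 16072/36507)(36507/49) + (0)
The last nonzero remainder is the constant 36507/49, so the polynomials are coprime and gcd = 1.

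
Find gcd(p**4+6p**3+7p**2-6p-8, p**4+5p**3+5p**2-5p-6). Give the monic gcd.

Repeated division with remainder:
  p**4+6p**3+7p**2-6p-8 = (p**4+5p**3+5p**2-5p-6) + (p**3+2p**2-p-2)
  p**4+5p**3+5p**2-5p-6 = (p+3)(p**3+2p**2-p-2) + (0)
The last nonzero remainder p**3+2p**2-p-2 is already monic.

p**3+2p**2-p-2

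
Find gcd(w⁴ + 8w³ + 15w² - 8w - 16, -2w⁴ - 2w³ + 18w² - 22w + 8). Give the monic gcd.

Euclidean algorithm in ℚ[w]:
  w⁴ + 8w³ + 15w² - 8w - 16 = (-1/2)(-2w⁴ - 2w³ + 18w² - 22w + 8) + (7w³ + 24w² - 19w - 12)
  -2w⁴ - 2w³ + 18w² - 22w + 8 = (-(2/7)w + 34/49)(7w³ + 24w² - 19w - 12) + (-(200/49)w² - (600/49)w + 800/49)
  7w³ + 24w² - 19w - 12 = (-(343/200)w - 147/200)(-(200/49)w² - (600/49)w + 800/49) + (0)
Last nonzero remainder: -(200/49)w² - (600/49)w + 800/49. Dividing through by -200/49 gives the monic gcd w² + 3w - 4.

w² + 3w - 4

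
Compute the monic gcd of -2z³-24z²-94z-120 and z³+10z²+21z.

z+3

Euclidean algorithm in ℚ[z]:
  -2z³-24z²-94z-120 = (-2)(z³+10z²+21z) + (-4z²-52z-120)
  z³+10z²+21z = (-(1/4)z+3/4)(-4z²-52z-120) + (30z+90)
  -4z²-52z-120 = (-(2/15)z-4/3)(30z+90) + (0)
Last nonzero remainder: 30z+90. Dividing through by 30 gives the monic gcd z+3.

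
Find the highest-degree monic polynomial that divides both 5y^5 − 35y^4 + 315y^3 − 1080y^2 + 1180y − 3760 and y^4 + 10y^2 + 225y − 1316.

Apply the Euclidean algorithm:
  5y^5 − 35y^4 + 315y^3 − 1080y^2 + 1180y − 3760 = (5y − 35)(y^4 + 10y^2 + 225y − 1316) + (265y^3 − 1855y^2 + 15635y − 49820)
  y^4 + 10y^2 + 225y − 1316 = ((1/265)y + 7/265)(265y^3 − 1855y^2 + 15635y − 49820) + (0)
Last nonzero remainder: 265y^3 − 1855y^2 + 15635y − 49820. Dividing through by 265 gives the monic gcd y^3 − 7y^2 + 59y − 188.

y^3 − 7y^2 + 59y − 188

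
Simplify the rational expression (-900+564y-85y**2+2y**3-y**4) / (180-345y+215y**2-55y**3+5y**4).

Repeated division with remainder:
  -y**4+2y**3-85y**2+564y-900 = (-1/5)(5y**4-55y**3+215y**2-345y+180) + (-9y**3-42y**2+495y-864)
  5y**4-55y**3+215y**2-345y+180 = (-(5/9)y+235/27)(-9y**3-42y**2+495y-864) + ((7700/9)y**2-(15400/3)y+7700)
  -9y**3-42y**2+495y-864 = (-(81/7700)y-216/1925)((7700/9)y**2-(15400/3)y+7700) + (0)
Last nonzero remainder: (7700/9)y**2-(15400/3)y+7700. Dividing through by 7700/9 gives the monic gcd y**2-6y+9.
Cancel y**2-6y+9 from numerator and denominator to get the reduced form.

(-100-4y-y**2)/(20-25y+5y**2)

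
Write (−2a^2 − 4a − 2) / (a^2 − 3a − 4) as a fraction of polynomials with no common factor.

By polynomial division,
  −2a^2 − 4a − 2 = (−2)(a^2 − 3a − 4) + (−10a − 10)
  a^2 − 3a − 4 = (−(1/10)a + 2/5)(−10a − 10) + (0)
Last nonzero remainder: −10a − 10. Dividing through by −10 gives the monic gcd a + 1.
Cancel a + 1 from numerator and denominator to get the reduced form.

(−2a − 2)/(a − 4)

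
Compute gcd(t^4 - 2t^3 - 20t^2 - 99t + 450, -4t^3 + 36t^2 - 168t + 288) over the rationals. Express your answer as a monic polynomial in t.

t - 3

Euclidean algorithm in ℚ[t]:
  t^4 - 2t^3 - 20t^2 - 99t + 450 = (-(1/4)t - 7/4)(-4t^3 + 36t^2 - 168t + 288) + (t^2 - 321t + 954)
  -4t^3 + 36t^2 - 168t + 288 = (-4t - 1248)(t^2 - 321t + 954) + (-396960t + 1190880)
  t^2 - 321t + 954 = (-(1/396960)t + 53/66160)(-396960t + 1190880) + (0)
Last nonzero remainder: -396960t + 1190880. Dividing through by -396960 gives the monic gcd t - 3.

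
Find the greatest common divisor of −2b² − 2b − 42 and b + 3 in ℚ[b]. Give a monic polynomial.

Repeated division with remainder:
  −2b² − 2b − 42 = (−2b + 4)(b + 3) + (−54)
  b + 3 = (−(1/54)b − 1/18)(−54) + (0)
The last nonzero remainder is the constant −54, so the polynomials are coprime and gcd = 1.

1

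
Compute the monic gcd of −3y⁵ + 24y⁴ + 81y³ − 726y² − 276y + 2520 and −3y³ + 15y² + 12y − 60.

y² − 4

Apply the Euclidean algorithm:
  −3y⁵ + 24y⁴ + 81y³ − 726y² − 276y + 2520 = (y² − 3y − 38)(−3y³ + 15y² + 12y − 60) + (−60y² + 240)
  −3y³ + 15y² + 12y − 60 = ((1/20)y − 1/4)(−60y² + 240) + (0)
Last nonzero remainder: −60y² + 240. Dividing through by −60 gives the monic gcd y² − 4.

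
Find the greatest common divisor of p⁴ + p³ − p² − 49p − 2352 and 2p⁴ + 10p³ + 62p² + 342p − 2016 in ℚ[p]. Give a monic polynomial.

p³ + 8p² + 55p + 336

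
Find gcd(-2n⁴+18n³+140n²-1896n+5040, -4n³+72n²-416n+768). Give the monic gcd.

n-6

Repeated division with remainder:
  -2n⁴+18n³+140n²-1896n+5040 = ((1/2)n+9/2)(-4n³+72n²-416n+768) + (24n²-408n+1584)
  -4n³+72n²-416n+768 = (-(1/6)n+1/6)(24n²-408n+1584) + (-84n+504)
  24n²-408n+1584 = (-(2/7)n+22/7)(-84n+504) + (0)
Last nonzero remainder: -84n+504. Dividing through by -84 gives the monic gcd n-6.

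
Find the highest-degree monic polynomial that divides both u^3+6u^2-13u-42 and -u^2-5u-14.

1

By polynomial division,
  u^3+6u^2-13u-42 = (-u-1)(-u^2-5u-14) + (-32u-56)
  -u^2-5u-14 = ((1/32)u+13/128)(-32u-56) + (-133/16)
  -32u-56 = ((512/133)u+128/19)(-133/16) + (0)
The last nonzero remainder is the constant -133/16, so the polynomials are coprime and gcd = 1.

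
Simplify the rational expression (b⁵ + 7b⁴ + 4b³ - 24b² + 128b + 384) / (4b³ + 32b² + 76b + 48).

(b³ - 8b + 32)/(4b + 4)

By polynomial division,
  b⁵ + 7b⁴ + 4b³ - 24b² + 128b + 384 = ((1/4)b² - (1/4)b - 7/4)(4b³ + 32b² + 76b + 48) + (39b² + 273b + 468)
  4b³ + 32b² + 76b + 48 = ((4/39)b + 4/39)(39b² + 273b + 468) + (0)
Last nonzero remainder: 39b² + 273b + 468. Dividing through by 39 gives the monic gcd b² + 7b + 12.
Cancel b² + 7b + 12 from numerator and denominator to get the reduced form.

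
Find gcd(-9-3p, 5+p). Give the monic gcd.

1

Euclidean algorithm in ℚ[p]:
  -3p-9 = (-3)(p+5) + (6)
  p+5 = ((1/6)p+5/6)(6) + (0)
The last nonzero remainder is the constant 6, so the polynomials are coprime and gcd = 1.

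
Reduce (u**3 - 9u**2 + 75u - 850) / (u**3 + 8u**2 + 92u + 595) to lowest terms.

(u - 10)/(u + 7)

By polynomial division,
  u**3 - 9u**2 + 75u - 850 = (u**3 + 8u**2 + 92u + 595) + (-17u**2 - 17u - 1445)
  u**3 + 8u**2 + 92u + 595 = (-(1/17)u - 7/17)(-17u**2 - 17u - 1445) + (0)
Last nonzero remainder: -17u**2 - 17u - 1445. Dividing through by -17 gives the monic gcd u**2 + u + 85.
Cancel u**2 + u + 85 from numerator and denominator to get the reduced form.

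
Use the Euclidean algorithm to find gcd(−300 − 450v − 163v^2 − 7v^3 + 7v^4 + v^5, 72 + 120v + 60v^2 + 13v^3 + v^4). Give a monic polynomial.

12 + 18v + 7v^2 + v^3

By polynomial division,
  v^5 + 7v^4 − 7v^3 − 163v^2 − 450v − 300 = (v − 6)(v^4 + 13v^3 + 60v^2 + 120v + 72) + (11v^3 + 77v^2 + 198v + 132)
  v^4 + 13v^3 + 60v^2 + 120v + 72 = ((1/11)v + 6/11)(11v^3 + 77v^2 + 198v + 132) + (0)
Last nonzero remainder: 11v^3 + 77v^2 + 198v + 132. Dividing through by 11 gives the monic gcd v^3 + 7v^2 + 18v + 12.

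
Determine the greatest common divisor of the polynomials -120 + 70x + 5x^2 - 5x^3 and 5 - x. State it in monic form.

Euclidean algorithm in ℚ[x]:
  -5x^3 + 5x^2 + 70x - 120 = (5x^2 + 20x + 30)(-x + 5) + (-270)
  -x + 5 = ((1/270)x - 1/54)(-270) + (0)
The last nonzero remainder is the constant -270, so the polynomials are coprime and gcd = 1.

1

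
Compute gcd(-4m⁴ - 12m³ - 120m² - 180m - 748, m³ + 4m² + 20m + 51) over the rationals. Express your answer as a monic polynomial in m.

Repeated division with remainder:
  -4m⁴ - 12m³ - 120m² - 180m - 748 = (-4m + 4)(m³ + 4m² + 20m + 51) + (-56m² - 56m - 952)
  m³ + 4m² + 20m + 51 = (-(1/56)m - 3/56)(-56m² - 56m - 952) + (0)
Last nonzero remainder: -56m² - 56m - 952. Dividing through by -56 gives the monic gcd m² + m + 17.

m² + m + 17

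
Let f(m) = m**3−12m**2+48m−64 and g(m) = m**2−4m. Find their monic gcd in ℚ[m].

m−4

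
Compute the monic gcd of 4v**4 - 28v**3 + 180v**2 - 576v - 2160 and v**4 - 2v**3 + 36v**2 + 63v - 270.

v**2 - 3v + 45

By polynomial division,
  4v**4 - 28v**3 + 180v**2 - 576v - 2160 = (4)(v**4 - 2v**3 + 36v**2 + 63v - 270) + (-20v**3 + 36v**2 - 828v - 1080)
  v**4 - 2v**3 + 36v**2 + 63v - 270 = (-(1/20)v + 1/100)(-20v**3 + 36v**2 - 828v - 1080) + (-(144/25)v**2 + (432/25)v - 1296/5)
  -20v**3 + 36v**2 - 828v - 1080 = ((125/36)v + 25/6)(-(144/25)v**2 + (432/25)v - 1296/5) + (0)
Last nonzero remainder: -(144/25)v**2 + (432/25)v - 1296/5. Dividing through by -144/25 gives the monic gcd v**2 - 3v + 45.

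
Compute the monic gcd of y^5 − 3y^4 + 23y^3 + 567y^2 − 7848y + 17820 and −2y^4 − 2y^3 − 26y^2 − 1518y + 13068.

y^3 − 10y^2 + 123y − 594

Euclidean algorithm in ℚ[y]:
  y^5 − 3y^4 + 23y^3 + 567y^2 − 7848y + 17820 = (−(1/2)y + 2)(−2y^4 − 2y^3 − 26y^2 − 1518y + 13068) + (14y^3 − 140y^2 + 1722y − 8316)
  −2y^4 − 2y^3 − 26y^2 − 1518y + 13068 = (−(1/7)y − 11/7)(14y^3 − 140y^2 + 1722y − 8316) + (0)
Last nonzero remainder: 14y^3 − 140y^2 + 1722y − 8316. Dividing through by 14 gives the monic gcd y^3 − 10y^2 + 123y − 594.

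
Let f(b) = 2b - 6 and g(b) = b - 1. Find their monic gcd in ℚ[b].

1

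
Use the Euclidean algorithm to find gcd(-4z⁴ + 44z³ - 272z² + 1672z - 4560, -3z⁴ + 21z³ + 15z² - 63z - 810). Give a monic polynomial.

By polynomial division,
  -4z⁴ + 44z³ - 272z² + 1672z - 4560 = (4/3)(-3z⁴ + 21z³ + 15z² - 63z - 810) + (16z³ - 292z² + 1756z - 3480)
  -3z⁴ + 21z³ + 15z² - 63z - 810 = (-(3/16)z - 135/64)(16z³ - 292z² + 1756z - 3480) + (-(4347/16)z² + (47817/16)z - 65205/8)
  16z³ - 292z² + 1756z - 3480 = (-(256/4347)z + 1856/4347)(-(4347/16)z² + (47817/16)z - 65205/8) + (0)
Last nonzero remainder: -(4347/16)z² + (47817/16)z - 65205/8. Dividing through by -4347/16 gives the monic gcd z² - 11z + 30.

z² - 11z + 30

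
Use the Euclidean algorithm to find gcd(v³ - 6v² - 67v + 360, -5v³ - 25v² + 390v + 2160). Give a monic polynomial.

By polynomial division,
  v³ - 6v² - 67v + 360 = (-1/5)(-5v³ - 25v² + 390v + 2160) + (-11v² + 11v + 792)
  -5v³ - 25v² + 390v + 2160 = ((5/11)v + 30/11)(-11v² + 11v + 792) + (0)
Last nonzero remainder: -11v² + 11v + 792. Dividing through by -11 gives the monic gcd v² - v - 72.

v² - v - 72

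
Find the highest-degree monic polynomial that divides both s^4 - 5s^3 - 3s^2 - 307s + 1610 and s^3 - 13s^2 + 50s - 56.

Euclidean algorithm in ℚ[s]:
  s^4 - 5s^3 - 3s^2 - 307s + 1610 = (s + 8)(s^3 - 13s^2 + 50s - 56) + (51s^2 - 651s + 2058)
  s^3 - 13s^2 + 50s - 56 = ((1/51)s - 4/867)(51s^2 - 651s + 2058) + ((1920/289)s - 13440/289)
  51s^2 - 651s + 2058 = ((4913/640)s - 14161/320)((1920/289)s - 13440/289) + (0)
Last nonzero remainder: (1920/289)s - 13440/289. Dividing through by 1920/289 gives the monic gcd s - 7.

s - 7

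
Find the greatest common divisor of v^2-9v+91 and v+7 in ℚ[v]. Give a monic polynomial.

1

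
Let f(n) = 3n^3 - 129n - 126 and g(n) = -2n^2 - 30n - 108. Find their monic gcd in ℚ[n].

n + 6

Repeated division with remainder:
  3n^3 - 129n - 126 = (-(3/2)n + 45/2)(-2n^2 - 30n - 108) + (384n + 2304)
  -2n^2 - 30n - 108 = (-(1/192)n - 3/64)(384n + 2304) + (0)
Last nonzero remainder: 384n + 2304. Dividing through by 384 gives the monic gcd n + 6.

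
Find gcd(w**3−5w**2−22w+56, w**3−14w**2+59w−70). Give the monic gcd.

w**2−9w+14

Apply the Euclidean algorithm:
  w**3−5w**2−22w+56 = (w**3−14w**2+59w−70) + (9w**2−81w+126)
  w**3−14w**2+59w−70 = ((1/9)w−5/9)(9w**2−81w+126) + (0)
Last nonzero remainder: 9w**2−81w+126. Dividing through by 9 gives the monic gcd w**2−9w+14.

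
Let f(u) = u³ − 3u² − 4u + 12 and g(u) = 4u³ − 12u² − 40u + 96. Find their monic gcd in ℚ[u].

u − 2

Apply the Euclidean algorithm:
  u³ − 3u² − 4u + 12 = (1/4)(4u³ − 12u² − 40u + 96) + (6u − 12)
  4u³ − 12u² − 40u + 96 = ((2/3)u² − (2/3)u − 8)(6u − 12) + (0)
Last nonzero remainder: 6u − 12. Dividing through by 6 gives the monic gcd u − 2.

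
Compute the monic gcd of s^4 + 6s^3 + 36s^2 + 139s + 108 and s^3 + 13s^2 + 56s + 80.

s + 4

By polynomial division,
  s^4 + 6s^3 + 36s^2 + 139s + 108 = (s - 7)(s^3 + 13s^2 + 56s + 80) + (71s^2 + 451s + 668)
  s^3 + 13s^2 + 56s + 80 = ((1/71)s + 472/5041)(71s^2 + 451s + 668) + ((21996/5041)s + 87984/5041)
  71s^2 + 451s + 668 = ((357911/21996)s + 841847/21996)((21996/5041)s + 87984/5041) + (0)
Last nonzero remainder: (21996/5041)s + 87984/5041. Dividing through by 21996/5041 gives the monic gcd s + 4.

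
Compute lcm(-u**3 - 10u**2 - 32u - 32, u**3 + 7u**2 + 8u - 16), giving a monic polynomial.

u**4 + 9u**3 + 22u**2 - 32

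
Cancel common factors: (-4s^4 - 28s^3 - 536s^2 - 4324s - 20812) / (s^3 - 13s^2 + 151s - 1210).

(-4s^2 - 40s - 172)/(s - 10)

Repeated division with remainder:
  -4s^4 - 28s^3 - 536s^2 - 4324s - 20812 = (-4s - 80)(s^3 - 13s^2 + 151s - 1210) + (-972s^2 + 2916s - 117612)
  s^3 - 13s^2 + 151s - 1210 = (-(1/972)s + 5/486)(-972s^2 + 2916s - 117612) + (0)
Last nonzero remainder: -972s^2 + 2916s - 117612. Dividing through by -972 gives the monic gcd s^2 - 3s + 121.
Cancel s^2 - 3s + 121 from numerator and denominator to get the reduced form.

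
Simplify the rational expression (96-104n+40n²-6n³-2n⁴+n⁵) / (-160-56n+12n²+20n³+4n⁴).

(-12+10n-4n²+n³)/(20+12n+4n²)

Apply the Euclidean algorithm:
  n⁵-2n⁴-6n³+40n²-104n+96 = ((1/4)n-7/4)(4n⁴+20n³+12n²-56n-160) + (26n³+75n²-162n-184)
  4n⁴+20n³+12n²-56n-160 = ((2/13)n+55/169)(26n³+75n²-162n-184) + ((2115/169)n²+(4230/169)n-16920/169)
  26n³+75n²-162n-184 = ((4394/2115)n+3887/2115)((2115/169)n²+(4230/169)n-16920/169) + (0)
Last nonzero remainder: (2115/169)n²+(4230/169)n-16920/169. Dividing through by 2115/169 gives the monic gcd n²+2n-8.
Cancel n²+2n-8 from numerator and denominator to get the reduced form.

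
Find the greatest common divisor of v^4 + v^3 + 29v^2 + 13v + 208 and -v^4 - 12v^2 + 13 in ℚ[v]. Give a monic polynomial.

v^2 + 13

Apply the Euclidean algorithm:
  v^4 + v^3 + 29v^2 + 13v + 208 = (-1)(-v^4 - 12v^2 + 13) + (v^3 + 17v^2 + 13v + 221)
  -v^4 - 12v^2 + 13 = (-v + 17)(v^3 + 17v^2 + 13v + 221) + (-288v^2 - 3744)
  v^3 + 17v^2 + 13v + 221 = (-(1/288)v - 17/288)(-288v^2 - 3744) + (0)
Last nonzero remainder: -288v^2 - 3744. Dividing through by -288 gives the monic gcd v^2 + 13.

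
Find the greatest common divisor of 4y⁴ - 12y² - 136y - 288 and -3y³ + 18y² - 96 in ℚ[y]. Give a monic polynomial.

By polynomial division,
  4y⁴ - 12y² - 136y - 288 = (-(4/3)y - 8)(-3y³ + 18y² - 96) + (132y² - 264y - 1056)
  -3y³ + 18y² - 96 = (-(1/44)y + 1/11)(132y² - 264y - 1056) + (0)
Last nonzero remainder: 132y² - 264y - 1056. Dividing through by 132 gives the monic gcd y² - 2y - 8.

y² - 2y - 8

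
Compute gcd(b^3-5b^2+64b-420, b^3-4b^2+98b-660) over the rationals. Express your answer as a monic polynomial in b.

b-6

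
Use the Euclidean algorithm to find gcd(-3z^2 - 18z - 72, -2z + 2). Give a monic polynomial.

Apply the Euclidean algorithm:
  -3z^2 - 18z - 72 = ((3/2)z + 21/2)(-2z + 2) + (-93)
  -2z + 2 = ((2/93)z - 2/93)(-93) + (0)
The last nonzero remainder is the constant -93, so the polynomials are coprime and gcd = 1.

1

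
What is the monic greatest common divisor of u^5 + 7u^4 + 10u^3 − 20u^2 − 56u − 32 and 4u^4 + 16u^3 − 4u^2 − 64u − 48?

u^3 + u^2 − 4u − 4

By polynomial division,
  u^5 + 7u^4 + 10u^3 − 20u^2 − 56u − 32 = ((1/4)u + 3/4)(4u^4 + 16u^3 − 4u^2 − 64u − 48) + (−u^3 − u^2 + 4u + 4)
  4u^4 + 16u^3 − 4u^2 − 64u − 48 = (−4u − 12)(−u^3 − u^2 + 4u + 4) + (0)
Last nonzero remainder: −u^3 − u^2 + 4u + 4. Dividing through by −1 gives the monic gcd u^3 + u^2 − 4u − 4.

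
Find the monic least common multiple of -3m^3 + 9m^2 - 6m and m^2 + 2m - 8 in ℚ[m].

m^4 + m^3 - 10m^2 + 8m

Euclidean algorithm in ℚ[m]:
  -3m^3 + 9m^2 - 6m = (-3m + 15)(m^2 + 2m - 8) + (-60m + 120)
  m^2 + 2m - 8 = (-(1/60)m - 1/15)(-60m + 120) + (0)
Last nonzero remainder: -60m + 120. Dividing through by -60 gives the monic gcd m - 2.
Then lcm(f, g) = f·g / gcd(f, g); expanding and making the result monic gives the answer.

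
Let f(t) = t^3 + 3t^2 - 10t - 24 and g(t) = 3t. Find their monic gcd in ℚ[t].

1

Euclidean algorithm in ℚ[t]:
  t^3 + 3t^2 - 10t - 24 = ((1/3)t^2 + t - 10/3)(3t) + (-24)
  3t = (-(1/8)t)(-24) + (0)
The last nonzero remainder is the constant -24, so the polynomials are coprime and gcd = 1.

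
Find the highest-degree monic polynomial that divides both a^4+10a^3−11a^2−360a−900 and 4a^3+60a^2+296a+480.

By polynomial division,
  a^4+10a^3−11a^2−360a−900 = ((1/4)a−5/4)(4a^3+60a^2+296a+480) + (−10a^2−110a−300)
  4a^3+60a^2+296a+480 = (−(2/5)a−8/5)(−10a^2−110a−300) + (0)
Last nonzero remainder: −10a^2−110a−300. Dividing through by −10 gives the monic gcd a^2+11a+30.

a^2+11a+30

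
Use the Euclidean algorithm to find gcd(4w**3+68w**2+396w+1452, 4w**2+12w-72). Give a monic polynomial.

Repeated division with remainder:
  4w**3+68w**2+396w+1452 = (w+14)(4w**2+12w-72) + (300w+2460)
  4w**2+12w-72 = ((1/75)w-26/375)(300w+2460) + (2464/25)
  300w+2460 = ((1875/616)w+15375/616)(2464/25) + (0)
The last nonzero remainder is the constant 2464/25, so the polynomials are coprime and gcd = 1.

1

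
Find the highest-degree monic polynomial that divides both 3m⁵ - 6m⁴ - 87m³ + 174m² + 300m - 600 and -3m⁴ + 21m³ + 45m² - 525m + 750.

m³ - 2m² - 25m + 50

By polynomial division,
  3m⁵ - 6m⁴ - 87m³ + 174m² + 300m - 600 = (-m - 5)(-3m⁴ + 21m³ + 45m² - 525m + 750) + (63m³ - 126m² - 1575m + 3150)
  -3m⁴ + 21m³ + 45m² - 525m + 750 = (-(1/21)m + 5/21)(63m³ - 126m² - 1575m + 3150) + (0)
Last nonzero remainder: 63m³ - 126m² - 1575m + 3150. Dividing through by 63 gives the monic gcd m³ - 2m² - 25m + 50.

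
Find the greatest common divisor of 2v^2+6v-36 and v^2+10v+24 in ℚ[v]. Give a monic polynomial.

v+6

Apply the Euclidean algorithm:
  2v^2+6v-36 = (2)(v^2+10v+24) + (-14v-84)
  v^2+10v+24 = (-(1/14)v-2/7)(-14v-84) + (0)
Last nonzero remainder: -14v-84. Dividing through by -14 gives the monic gcd v+6.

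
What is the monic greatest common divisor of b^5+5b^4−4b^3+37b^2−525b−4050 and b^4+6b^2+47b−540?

b^3+4b^2+22b+135

Apply the Euclidean algorithm:
  b^5+5b^4−4b^3+37b^2−525b−4050 = (b+5)(b^4+6b^2+47b−540) + (−10b^3−40b^2−220b−1350)
  b^4+6b^2+47b−540 = (−(1/10)b+2/5)(−10b^3−40b^2−220b−1350) + (0)
Last nonzero remainder: −10b^3−40b^2−220b−1350. Dividing through by −10 gives the monic gcd b^3+4b^2+22b+135.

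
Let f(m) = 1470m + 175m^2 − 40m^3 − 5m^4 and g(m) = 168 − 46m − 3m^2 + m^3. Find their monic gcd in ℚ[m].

Apply the Euclidean algorithm:
  −5m^4 − 40m^3 + 175m^2 + 1470m = (−5m − 55)(m^3 − 3m^2 − 46m + 168) + (−220m^2 − 220m + 9240)
  m^3 − 3m^2 − 46m + 168 = (−(1/220)m + 1/55)(−220m^2 − 220m + 9240) + (0)
Last nonzero remainder: −220m^2 − 220m + 9240. Dividing through by −220 gives the monic gcd m^2 + m − 42.

−42 + m + m^2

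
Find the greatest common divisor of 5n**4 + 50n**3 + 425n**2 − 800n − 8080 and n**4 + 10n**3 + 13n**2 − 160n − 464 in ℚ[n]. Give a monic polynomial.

n**2 − 16

Repeated division with remainder:
  5n**4 + 50n**3 + 425n**2 − 800n − 8080 = (5)(n**4 + 10n**3 + 13n**2 − 160n − 464) + (360n**2 − 5760)
  n**4 + 10n**3 + 13n**2 − 160n − 464 = ((1/360)n**2 + (1/36)n + 29/360)(360n**2 − 5760) + (0)
Last nonzero remainder: 360n**2 − 5760. Dividing through by 360 gives the monic gcd n**2 − 16.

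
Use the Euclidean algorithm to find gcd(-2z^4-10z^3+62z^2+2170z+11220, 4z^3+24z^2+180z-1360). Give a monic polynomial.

Euclidean algorithm in ℚ[z]:
  -2z^4-10z^3+62z^2+2170z+11220 = (-(1/2)z+1/2)(4z^3+24z^2+180z-1360) + (140z^2+1400z+11900)
  4z^3+24z^2+180z-1360 = ((1/35)z-4/35)(140z^2+1400z+11900) + (0)
Last nonzero remainder: 140z^2+1400z+11900. Dividing through by 140 gives the monic gcd z^2+10z+85.

z^2+10z+85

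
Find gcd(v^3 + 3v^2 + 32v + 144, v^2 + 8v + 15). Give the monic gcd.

Repeated division with remainder:
  v^3 + 3v^2 + 32v + 144 = (v - 5)(v^2 + 8v + 15) + (57v + 219)
  v^2 + 8v + 15 = ((1/57)v + 79/1083)(57v + 219) + (-352/361)
  57v + 219 = (-(20577/352)v - 79059/352)(-352/361) + (0)
The last nonzero remainder is the constant -352/361, so the polynomials are coprime and gcd = 1.

1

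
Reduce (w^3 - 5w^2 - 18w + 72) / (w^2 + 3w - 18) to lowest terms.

(w^2 - 2w - 24)/(w + 6)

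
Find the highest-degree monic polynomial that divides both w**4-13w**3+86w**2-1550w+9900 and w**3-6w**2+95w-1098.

Apply the Euclidean algorithm:
  w**4-13w**3+86w**2-1550w+9900 = (w-7)(w**3-6w**2+95w-1098) + (-51w**2+213w+2214)
  w**3-6w**2+95w-1098 = (-(1/51)w+31/867)(-51w**2+213w+2214) + ((37800/289)w-340200/289)
  -51w**2+213w+2214 = (-(4913/12600)w-11849/6300)((37800/289)w-340200/289) + (0)
Last nonzero remainder: (37800/289)w-340200/289. Dividing through by 37800/289 gives the monic gcd w-9.

w-9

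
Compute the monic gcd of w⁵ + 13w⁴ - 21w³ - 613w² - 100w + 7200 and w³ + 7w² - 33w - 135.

Euclidean algorithm in ℚ[w]:
  w⁵ + 13w⁴ - 21w³ - 613w² - 100w + 7200 = (w² + 6w - 30)(w³ + 7w² - 33w - 135) + (-70w² - 280w + 3150)
  w³ + 7w² - 33w - 135 = (-(1/70)w - 3/70)(-70w² - 280w + 3150) + (0)
Last nonzero remainder: -70w² - 280w + 3150. Dividing through by -70 gives the monic gcd w² + 4w - 45.

w² + 4w - 45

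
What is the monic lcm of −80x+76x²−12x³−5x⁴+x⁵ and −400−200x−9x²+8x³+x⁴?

Apply the Euclidean algorithm:
  x⁵−5x⁴−12x³+76x²−80x = (x−13)(x⁴+8x³−9x²−200x−400) + (101x³+159x²−2280x−5200)
  x⁴+8x³−9x²−200x−400 = ((1/101)x+649/10201)(101x³+159x²−2280x−5200) + ((35280/10201)x²−(35280/10201)x−705600/10201)
  101x³+159x²−2280x−5200 = ((1030301/35280)x+132613/1764)((35280/10201)x²−(35280/10201)x−705600/10201) + (0)
Last nonzero remainder: (35280/10201)x²−(35280/10201)x−705600/10201. Dividing through by 35280/10201 gives the monic gcd x²−x−20.
Then lcm(f, g) = f·g / gcd(f, g); expanding and making the result monic gives the answer.

−1600x+800x²+364x³−132x⁴−37x⁵+4x⁶+x⁷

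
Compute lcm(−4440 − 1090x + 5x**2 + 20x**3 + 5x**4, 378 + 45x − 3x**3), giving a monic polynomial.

By polynomial division,
  5x**4 + 20x**3 + 5x**2 − 1090x − 4440 = (−(5/3)x − 20/3)(−3x**3 + 45x + 378) + (80x**2 − 160x − 1920)
  −3x**3 + 45x + 378 = (−(3/80)x − 3/40)(80x**2 − 160x − 1920) + (−39x + 234)
  80x**2 − 160x − 1920 = (−(80/39)x − 320/39)(−39x + 234) + (0)
Last nonzero remainder: −39x + 234. Dividing through by −39 gives the monic gcd x − 6.
Then lcm(f, g) = f·g / gcd(f, g); expanding and making the result monic gives the answer.

−18648 − 9906x − 2175x**2 − 128x**3 + 46x**4 + 10x**5 + x**6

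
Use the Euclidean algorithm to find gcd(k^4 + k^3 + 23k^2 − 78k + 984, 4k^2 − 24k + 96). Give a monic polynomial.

By polynomial division,
  k^4 + k^3 + 23k^2 − 78k + 984 = ((1/4)k^2 + (7/4)k + 41/4)(4k^2 − 24k + 96) + (0)
Last nonzero remainder: 4k^2 − 24k + 96. Dividing through by 4 gives the monic gcd k^2 − 6k + 24.

k^2 − 6k + 24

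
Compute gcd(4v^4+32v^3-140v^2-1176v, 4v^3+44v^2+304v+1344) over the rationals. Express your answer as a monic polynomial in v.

v+7

Repeated division with remainder:
  4v^4+32v^3-140v^2-1176v = (v-3)(4v^3+44v^2+304v+1344) + (-312v^2-1608v+4032)
  4v^3+44v^2+304v+1344 = (-(1/78)v-38/507)(-312v^2-1608v+4032) + ((39744/169)v+278208/169)
  -312v^2-1608v+4032 = (-(2197/1656)v+169/69)((39744/169)v+278208/169) + (0)
Last nonzero remainder: (39744/169)v+278208/169. Dividing through by 39744/169 gives the monic gcd v+7.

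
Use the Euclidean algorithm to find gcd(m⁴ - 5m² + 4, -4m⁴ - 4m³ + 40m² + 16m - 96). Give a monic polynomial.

m² - 4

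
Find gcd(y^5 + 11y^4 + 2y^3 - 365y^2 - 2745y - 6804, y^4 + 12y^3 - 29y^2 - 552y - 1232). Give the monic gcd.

By polynomial division,
  y^5 + 11y^4 + 2y^3 - 365y^2 - 2745y - 6804 = (y - 1)(y^4 + 12y^3 - 29y^2 - 552y - 1232) + (43y^3 + 158y^2 - 2065y - 8036)
  y^4 + 12y^3 - 29y^2 - 552y - 1232 = ((1/43)y + 358/1849)(43y^3 + 158y^2 - 2065y - 8036) + (-(21390/1849)y^2 + (64170/1849)y + 598920/1849)
  43y^3 + 158y^2 - 2065y - 8036 = (-(79507/21390)y - 530663/21390)(-(21390/1849)y^2 + (64170/1849)y + 598920/1849) + (0)
Last nonzero remainder: -(21390/1849)y^2 + (64170/1849)y + 598920/1849. Dividing through by -21390/1849 gives the monic gcd y^2 - 3y - 28.

y^2 - 3y - 28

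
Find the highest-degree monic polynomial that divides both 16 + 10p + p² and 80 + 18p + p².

8 + p

Euclidean algorithm in ℚ[p]:
  p² + 10p + 16 = (p² + 18p + 80) + (-8p - 64)
  p² + 18p + 80 = (-(1/8)p - 5/4)(-8p - 64) + (0)
Last nonzero remainder: -8p - 64. Dividing through by -8 gives the monic gcd p + 8.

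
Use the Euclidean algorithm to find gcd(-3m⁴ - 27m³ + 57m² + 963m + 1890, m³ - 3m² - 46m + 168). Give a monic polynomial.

m² + m - 42

Repeated division with remainder:
  -3m⁴ - 27m³ + 57m² + 963m + 1890 = (-3m - 36)(m³ - 3m² - 46m + 168) + (-189m² - 189m + 7938)
  m³ - 3m² - 46m + 168 = (-(1/189)m + 4/189)(-189m² - 189m + 7938) + (0)
Last nonzero remainder: -189m² - 189m + 7938. Dividing through by -189 gives the monic gcd m² + m - 42.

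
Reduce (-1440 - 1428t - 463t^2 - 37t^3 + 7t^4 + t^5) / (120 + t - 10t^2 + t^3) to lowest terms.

(60 + 47t + 12t^2 + t^3)/(-5 + t)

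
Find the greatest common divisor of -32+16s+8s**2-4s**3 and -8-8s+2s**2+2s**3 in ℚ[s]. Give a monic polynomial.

-4+s**2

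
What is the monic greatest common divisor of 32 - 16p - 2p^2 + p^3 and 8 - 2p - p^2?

-8 + 2p + p^2

By polynomial division,
  p^3 - 2p^2 - 16p + 32 = (-p + 4)(-p^2 - 2p + 8) + (0)
Last nonzero remainder: -p^2 - 2p + 8. Dividing through by -1 gives the monic gcd p^2 + 2p - 8.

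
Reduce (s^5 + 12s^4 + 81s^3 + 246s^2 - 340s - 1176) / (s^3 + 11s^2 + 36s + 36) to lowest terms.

(s^3 + 4s^2 + 37s - 98)/(s + 3)

Apply the Euclidean algorithm:
  s^5 + 12s^4 + 81s^3 + 246s^2 - 340s - 1176 = (s^2 + s + 34)(s^3 + 11s^2 + 36s + 36) + (-200s^2 - 1600s - 2400)
  s^3 + 11s^2 + 36s + 36 = (-(1/200)s - 3/200)(-200s^2 - 1600s - 2400) + (0)
Last nonzero remainder: -200s^2 - 1600s - 2400. Dividing through by -200 gives the monic gcd s^2 + 8s + 12.
Cancel s^2 + 8s + 12 from numerator and denominator to get the reduced form.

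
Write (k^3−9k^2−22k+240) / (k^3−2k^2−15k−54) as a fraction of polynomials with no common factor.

(k^2−3k−40)/(k^2+4k+9)

By polynomial division,
  k^3−9k^2−22k+240 = (k^3−2k^2−15k−54) + (−7k^2−7k+294)
  k^3−2k^2−15k−54 = (−(1/7)k+3/7)(−7k^2−7k+294) + (30k−180)
  −7k^2−7k+294 = (−(7/30)k−49/30)(30k−180) + (0)
Last nonzero remainder: 30k−180. Dividing through by 30 gives the monic gcd k−6.
Cancel k−6 from numerator and denominator to get the reduced form.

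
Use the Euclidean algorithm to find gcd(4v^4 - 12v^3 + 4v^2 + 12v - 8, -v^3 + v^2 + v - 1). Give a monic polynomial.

Repeated division with remainder:
  4v^4 - 12v^3 + 4v^2 + 12v - 8 = (-4v + 8)(-v^3 + v^2 + v - 1) + (0)
Last nonzero remainder: -v^3 + v^2 + v - 1. Dividing through by -1 gives the monic gcd v^3 - v^2 - v + 1.

v^3 - v^2 - v + 1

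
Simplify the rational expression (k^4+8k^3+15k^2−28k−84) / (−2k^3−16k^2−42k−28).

Euclidean algorithm in ℚ[k]:
  k^4+8k^3+15k^2−28k−84 = (−(1/2)k)(−2k^3−16k^2−42k−28) + (−6k^2−42k−84)
  −2k^3−16k^2−42k−28 = ((1/3)k+1/3)(−6k^2−42k−84) + (0)
Last nonzero remainder: −6k^2−42k−84. Dividing through by −6 gives the monic gcd k^2+7k+14.
Cancel k^2+7k+14 from numerator and denominator to get the reduced form.

(−k^2−k+6)/(2k+2)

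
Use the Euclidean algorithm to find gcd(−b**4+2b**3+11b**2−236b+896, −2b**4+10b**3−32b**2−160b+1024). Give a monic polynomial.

Apply the Euclidean algorithm:
  −b**4+2b**3+11b**2−236b+896 = (1/2)(−2b**4+10b**3−32b**2−160b+1024) + (−3b**3+27b**2−156b+384)
  −2b**4+10b**3−32b**2−160b+1024 = ((2/3)b+8/3)(−3b**3+27b**2−156b+384) + (0)
Last nonzero remainder: −3b**3+27b**2−156b+384. Dividing through by −3 gives the monic gcd b**3−9b**2+52b−128.

b**3−9b**2+52b−128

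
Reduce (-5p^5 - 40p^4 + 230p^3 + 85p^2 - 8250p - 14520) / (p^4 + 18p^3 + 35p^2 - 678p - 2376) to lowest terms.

By polynomial division,
  -5p^5 - 40p^4 + 230p^3 + 85p^2 - 8250p - 14520 = (-5p + 50)(p^4 + 18p^3 + 35p^2 - 678p - 2376) + (-495p^3 - 5055p^2 + 13770p + 104280)
  p^4 + 18p^3 + 35p^2 - 678p - 2376 = (-(1/495)p - 257/16335)(-495p^3 - 5055p^2 + 13770p + 104280) + (-(18200/1089)p^2 - (91000/363)p - 72800/99)
  -495p^3 - 5055p^2 + 13770p + 104280 = ((107811/3640)p - 258093/1820)(-(18200/1089)p^2 - (91000/363)p - 72800/99) + (0)
Last nonzero remainder: -(18200/1089)p^2 - (91000/363)p - 72800/99. Dividing through by -18200/1089 gives the monic gcd p^2 + 15p + 44.
Cancel p^2 + 15p + 44 from numerator and denominator to get the reduced form.

(-5p^3 + 35p^2 - 75p - 330)/(p^2 + 3p - 54)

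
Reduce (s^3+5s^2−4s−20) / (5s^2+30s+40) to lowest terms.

(s^2+3s−10)/(5s+20)

Apply the Euclidean algorithm:
  s^3+5s^2−4s−20 = ((1/5)s−1/5)(5s^2+30s+40) + (−6s−12)
  5s^2+30s+40 = (−(5/6)s−10/3)(−6s−12) + (0)
Last nonzero remainder: −6s−12. Dividing through by −6 gives the monic gcd s+2.
Cancel s+2 from numerator and denominator to get the reduced form.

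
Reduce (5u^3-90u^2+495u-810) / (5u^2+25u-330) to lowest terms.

(u^2-12u+27)/(u+11)

Repeated division with remainder:
  5u^3-90u^2+495u-810 = (u-23)(5u^2+25u-330) + (1400u-8400)
  5u^2+25u-330 = ((1/280)u+11/280)(1400u-8400) + (0)
Last nonzero remainder: 1400u-8400. Dividing through by 1400 gives the monic gcd u-6.
Cancel u-6 from numerator and denominator to get the reduced form.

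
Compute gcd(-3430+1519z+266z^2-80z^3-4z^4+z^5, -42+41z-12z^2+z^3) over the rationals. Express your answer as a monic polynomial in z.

14-9z+z^2

Repeated division with remainder:
  z^5-4z^4-80z^3+266z^2+1519z-3430 = (z^2+8z-25)(z^3-12z^2+41z-42) + (-320z^2+2880z-4480)
  z^3-12z^2+41z-42 = (-(1/320)z+3/320)(-320z^2+2880z-4480) + (0)
Last nonzero remainder: -320z^2+2880z-4480. Dividing through by -320 gives the monic gcd z^2-9z+14.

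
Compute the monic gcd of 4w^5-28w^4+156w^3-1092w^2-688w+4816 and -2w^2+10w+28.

w^2-5w-14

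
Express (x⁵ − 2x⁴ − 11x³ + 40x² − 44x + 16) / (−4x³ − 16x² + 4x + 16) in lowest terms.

(−x³ + 5x² − 8x + 4)/(4x + 4)

Repeated division with remainder:
  x⁵ − 2x⁴ − 11x³ + 40x² − 44x + 16 = (−(1/4)x² + (3/2)x − 7/2)(−4x³ − 16x² + 4x + 16) + (−18x² − 54x + 72)
  −4x³ − 16x² + 4x + 16 = ((2/9)x + 2/9)(−18x² − 54x + 72) + (0)
Last nonzero remainder: −18x² − 54x + 72. Dividing through by −18 gives the monic gcd x² + 3x − 4.
Cancel x² + 3x − 4 from numerator and denominator to get the reduced form.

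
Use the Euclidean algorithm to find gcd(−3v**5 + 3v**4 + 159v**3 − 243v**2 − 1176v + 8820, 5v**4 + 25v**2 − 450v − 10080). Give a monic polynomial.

Repeated division with remainder:
  −3v**5 + 3v**4 + 159v**3 − 243v**2 − 1176v + 8820 = (−(3/5)v + 3/5)(5v**4 + 25v**2 − 450v − 10080) + (174v**3 − 528v**2 − 6954v + 14868)
  5v**4 + 25v**2 − 450v − 10080 = ((5/174)v + 220/2523)(174v**3 − 528v**2 − 6954v + 14868) + ((227800/841)v**2 − (227800/841)v − 9567600/841)
  174v**3 − 528v**2 − 6954v + 14868 = ((73167/113900)v − 148857/113900)((227800/841)v**2 − (227800/841)v − 9567600/841) + (0)
Last nonzero remainder: (227800/841)v**2 − (227800/841)v − 9567600/841. Dividing through by 227800/841 gives the monic gcd v**2 − v − 42.

v**2 − v − 42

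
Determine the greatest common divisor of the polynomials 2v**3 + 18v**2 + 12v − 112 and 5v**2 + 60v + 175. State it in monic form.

v + 7

Apply the Euclidean algorithm:
  2v**3 + 18v**2 + 12v − 112 = ((2/5)v − 6/5)(5v**2 + 60v + 175) + (14v + 98)
  5v**2 + 60v + 175 = ((5/14)v + 25/14)(14v + 98) + (0)
Last nonzero remainder: 14v + 98. Dividing through by 14 gives the monic gcd v + 7.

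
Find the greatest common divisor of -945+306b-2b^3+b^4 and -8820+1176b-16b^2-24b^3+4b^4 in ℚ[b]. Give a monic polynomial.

315+3b+b^2+b^3

Euclidean algorithm in ℚ[b]:
  b^4-2b^3+306b-945 = (1/4)(4b^4-24b^3-16b^2+1176b-8820) + (4b^3+4b^2+12b+1260)
  4b^4-24b^3-16b^2+1176b-8820 = (b-7)(4b^3+4b^2+12b+1260) + (0)
Last nonzero remainder: 4b^3+4b^2+12b+1260. Dividing through by 4 gives the monic gcd b^3+b^2+3b+315.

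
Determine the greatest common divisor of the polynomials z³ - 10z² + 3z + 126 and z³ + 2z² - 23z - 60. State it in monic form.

Apply the Euclidean algorithm:
  z³ - 10z² + 3z + 126 = (z³ + 2z² - 23z - 60) + (-12z² + 26z + 186)
  z³ + 2z² - 23z - 60 = (-(1/12)z - 25/72)(-12z² + 26z + 186) + ((55/36)z + 55/12)
  -12z² + 26z + 186 = (-(432/55)z + 2232/55)((55/36)z + 55/12) + (0)
Last nonzero remainder: (55/36)z + 55/12. Dividing through by 55/36 gives the monic gcd z + 3.

z + 3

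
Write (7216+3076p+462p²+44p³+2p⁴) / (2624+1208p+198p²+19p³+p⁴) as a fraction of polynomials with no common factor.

Euclidean algorithm in ℚ[p]:
  2p⁴+44p³+462p²+3076p+7216 = (2)(p⁴+19p³+198p²+1208p+2624) + (6p³+66p²+660p+1968)
  p⁴+19p³+198p²+1208p+2624 = ((1/6)p+4/3)(6p³+66p²+660p+1968) + (0)
Last nonzero remainder: 6p³+66p²+660p+1968. Dividing through by 6 gives the monic gcd p³+11p²+110p+328.
Cancel p³+11p²+110p+328 from numerator and denominator to get the reduced form.

(22+2p)/(8+p)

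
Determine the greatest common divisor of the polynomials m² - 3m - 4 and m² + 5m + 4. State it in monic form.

By polynomial division,
  m² - 3m - 4 = (m² + 5m + 4) + (-8m - 8)
  m² + 5m + 4 = (-(1/8)m - 1/2)(-8m - 8) + (0)
Last nonzero remainder: -8m - 8. Dividing through by -8 gives the monic gcd m + 1.

m + 1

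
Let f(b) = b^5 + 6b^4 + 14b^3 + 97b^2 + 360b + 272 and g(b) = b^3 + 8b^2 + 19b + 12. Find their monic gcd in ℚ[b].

b^2 + 5b + 4

By polynomial division,
  b^5 + 6b^4 + 14b^3 + 97b^2 + 360b + 272 = (b^2 - 2b + 11)(b^3 + 8b^2 + 19b + 12) + (35b^2 + 175b + 140)
  b^3 + 8b^2 + 19b + 12 = ((1/35)b + 3/35)(35b^2 + 175b + 140) + (0)
Last nonzero remainder: 35b^2 + 175b + 140. Dividing through by 35 gives the monic gcd b^2 + 5b + 4.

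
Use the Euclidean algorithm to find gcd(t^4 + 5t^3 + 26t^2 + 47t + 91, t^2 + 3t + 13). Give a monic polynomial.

t^2 + 3t + 13

Euclidean algorithm in ℚ[t]:
  t^4 + 5t^3 + 26t^2 + 47t + 91 = (t^2 + 2t + 7)(t^2 + 3t + 13) + (0)
The last nonzero remainder t^2 + 3t + 13 is already monic.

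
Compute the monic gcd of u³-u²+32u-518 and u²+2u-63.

By polynomial division,
  u³-u²+32u-518 = (u-3)(u²+2u-63) + (101u-707)
  u²+2u-63 = ((1/101)u+9/101)(101u-707) + (0)
Last nonzero remainder: 101u-707. Dividing through by 101 gives the monic gcd u-7.

u-7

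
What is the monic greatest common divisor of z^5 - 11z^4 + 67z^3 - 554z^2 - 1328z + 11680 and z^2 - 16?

z^2 - 16

Apply the Euclidean algorithm:
  z^5 - 11z^4 + 67z^3 - 554z^2 - 1328z + 11680 = (z^3 - 11z^2 + 83z - 730)(z^2 - 16) + (0)
The last nonzero remainder z^2 - 16 is already monic.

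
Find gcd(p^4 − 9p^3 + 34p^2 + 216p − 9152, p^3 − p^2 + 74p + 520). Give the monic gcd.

Euclidean algorithm in ℚ[p]:
  p^4 − 9p^3 + 34p^2 + 216p − 9152 = (p − 8)(p^3 − p^2 + 74p + 520) + (−48p^2 + 288p − 4992)
  p^3 − p^2 + 74p + 520 = (−(1/48)p − 5/48)(−48p^2 + 288p − 4992) + (0)
Last nonzero remainder: −48p^2 + 288p − 4992. Dividing through by −48 gives the monic gcd p^2 − 6p + 104.

p^2 − 6p + 104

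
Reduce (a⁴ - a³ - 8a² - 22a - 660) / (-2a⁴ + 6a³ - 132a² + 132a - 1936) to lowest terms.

By polynomial division,
  a⁴ - a³ - 8a² - 22a - 660 = (-1/2)(-2a⁴ + 6a³ - 132a² + 132a - 1936) + (2a³ - 74a² + 44a - 1628)
  -2a⁴ + 6a³ - 132a² + 132a - 1936 = (-a - 34)(2a³ - 74a² + 44a - 1628) + (-2604a² - 57288)
  2a³ - 74a² + 44a - 1628 = (-(1/1302)a + 37/1302)(-2604a² - 57288) + (0)
Last nonzero remainder: -2604a² - 57288. Dividing through by -2604 gives the monic gcd a² + 22.
Cancel a² + 22 from numerator and denominator to get the reduced form.

(-a² + a + 30)/(2a² - 6a + 88)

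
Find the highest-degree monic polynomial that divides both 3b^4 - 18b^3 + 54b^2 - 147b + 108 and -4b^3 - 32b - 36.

b^2 - b + 9

Repeated division with remainder:
  3b^4 - 18b^3 + 54b^2 - 147b + 108 = (-(3/4)b + 9/2)(-4b^3 - 32b - 36) + (30b^2 - 30b + 270)
  -4b^3 - 32b - 36 = (-(2/15)b - 2/15)(30b^2 - 30b + 270) + (0)
Last nonzero remainder: 30b^2 - 30b + 270. Dividing through by 30 gives the monic gcd b^2 - b + 9.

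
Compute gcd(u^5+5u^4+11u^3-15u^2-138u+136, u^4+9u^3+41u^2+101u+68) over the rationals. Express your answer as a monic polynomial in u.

u^3+8u^2+33u+68

By polynomial division,
  u^5+5u^4+11u^3-15u^2-138u+136 = (u-4)(u^4+9u^3+41u^2+101u+68) + (6u^3+48u^2+198u+408)
  u^4+9u^3+41u^2+101u+68 = ((1/6)u+1/6)(6u^3+48u^2+198u+408) + (0)
Last nonzero remainder: 6u^3+48u^2+198u+408. Dividing through by 6 gives the monic gcd u^3+8u^2+33u+68.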